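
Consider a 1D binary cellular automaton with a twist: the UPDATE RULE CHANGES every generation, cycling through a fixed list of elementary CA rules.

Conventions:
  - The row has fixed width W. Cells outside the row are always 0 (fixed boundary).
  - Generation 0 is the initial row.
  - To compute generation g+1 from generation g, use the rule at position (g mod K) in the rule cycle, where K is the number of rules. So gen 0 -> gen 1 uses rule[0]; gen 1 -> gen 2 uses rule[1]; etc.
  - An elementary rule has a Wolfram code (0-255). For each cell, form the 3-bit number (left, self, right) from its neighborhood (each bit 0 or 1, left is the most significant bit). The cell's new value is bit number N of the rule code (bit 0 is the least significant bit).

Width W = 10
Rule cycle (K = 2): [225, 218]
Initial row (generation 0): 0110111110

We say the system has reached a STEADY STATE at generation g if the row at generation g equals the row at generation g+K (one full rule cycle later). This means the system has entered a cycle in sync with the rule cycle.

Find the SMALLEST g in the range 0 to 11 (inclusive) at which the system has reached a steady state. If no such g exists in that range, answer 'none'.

Answer: 9

Derivation:
Gen 0: 0110111110
Gen 1 (rule 225): 0011011110
Gen 2 (rule 218): 0111011111
Gen 3 (rule 225): 0011101111
Gen 4 (rule 218): 0111101111
Gen 5 (rule 225): 0011110111
Gen 6 (rule 218): 0111110111
Gen 7 (rule 225): 0011111011
Gen 8 (rule 218): 0111111011
Gen 9 (rule 225): 0011111101
Gen 10 (rule 218): 0111111100
Gen 11 (rule 225): 0011111101
Gen 12 (rule 218): 0111111100
Gen 13 (rule 225): 0011111101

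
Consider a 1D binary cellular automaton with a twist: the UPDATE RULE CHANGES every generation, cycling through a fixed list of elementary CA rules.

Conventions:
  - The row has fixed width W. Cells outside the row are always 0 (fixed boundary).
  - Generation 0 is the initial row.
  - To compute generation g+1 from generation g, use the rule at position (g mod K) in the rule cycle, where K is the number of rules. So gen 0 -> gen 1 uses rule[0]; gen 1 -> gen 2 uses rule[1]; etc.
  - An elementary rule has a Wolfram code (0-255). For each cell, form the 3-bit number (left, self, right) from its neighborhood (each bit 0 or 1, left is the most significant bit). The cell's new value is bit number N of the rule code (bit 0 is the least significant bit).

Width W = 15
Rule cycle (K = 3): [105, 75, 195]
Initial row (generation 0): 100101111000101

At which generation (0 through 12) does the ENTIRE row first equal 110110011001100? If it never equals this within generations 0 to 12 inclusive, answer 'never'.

Gen 0: 100101111000101
Gen 1 (rule 105): 000011001010010
Gen 2 (rule 75): 111111010000100
Gen 3 (rule 195): 011111000111001
Gen 4 (rule 105): 010001010101000
Gen 5 (rule 75): 100110000000011
Gen 6 (rule 195): 001010111111101
Gen 7 (rule 105): 100101100000110
Gen 8 (rule 75): 001001101111110
Gen 9 (rule 195): 110010100111110
Gen 10 (rule 105): 110001000100010
Gen 11 (rule 75): 110110011001100
Gen 12 (rule 195): 010010101010101

Answer: 11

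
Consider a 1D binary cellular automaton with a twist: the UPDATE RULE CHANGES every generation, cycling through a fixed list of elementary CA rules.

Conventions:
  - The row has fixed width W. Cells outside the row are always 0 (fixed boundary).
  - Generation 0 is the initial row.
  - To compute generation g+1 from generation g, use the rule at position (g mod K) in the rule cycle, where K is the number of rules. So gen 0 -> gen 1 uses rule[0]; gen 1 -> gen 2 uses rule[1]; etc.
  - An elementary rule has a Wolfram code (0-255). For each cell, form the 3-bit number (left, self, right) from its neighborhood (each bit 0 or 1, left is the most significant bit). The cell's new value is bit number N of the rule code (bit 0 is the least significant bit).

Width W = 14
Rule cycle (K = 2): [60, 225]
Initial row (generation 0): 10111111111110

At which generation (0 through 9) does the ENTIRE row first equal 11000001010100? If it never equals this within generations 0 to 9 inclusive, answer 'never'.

Gen 0: 10111111111110
Gen 1 (rule 60): 11100000000001
Gen 2 (rule 225): 01101111111100
Gen 3 (rule 60): 01011000000010
Gen 4 (rule 225): 00101011111000
Gen 5 (rule 60): 00111110000100
Gen 6 (rule 225): 10011110110001
Gen 7 (rule 60): 11010001101001
Gen 8 (rule 225): 01100100110000
Gen 9 (rule 60): 01010110101000

Answer: never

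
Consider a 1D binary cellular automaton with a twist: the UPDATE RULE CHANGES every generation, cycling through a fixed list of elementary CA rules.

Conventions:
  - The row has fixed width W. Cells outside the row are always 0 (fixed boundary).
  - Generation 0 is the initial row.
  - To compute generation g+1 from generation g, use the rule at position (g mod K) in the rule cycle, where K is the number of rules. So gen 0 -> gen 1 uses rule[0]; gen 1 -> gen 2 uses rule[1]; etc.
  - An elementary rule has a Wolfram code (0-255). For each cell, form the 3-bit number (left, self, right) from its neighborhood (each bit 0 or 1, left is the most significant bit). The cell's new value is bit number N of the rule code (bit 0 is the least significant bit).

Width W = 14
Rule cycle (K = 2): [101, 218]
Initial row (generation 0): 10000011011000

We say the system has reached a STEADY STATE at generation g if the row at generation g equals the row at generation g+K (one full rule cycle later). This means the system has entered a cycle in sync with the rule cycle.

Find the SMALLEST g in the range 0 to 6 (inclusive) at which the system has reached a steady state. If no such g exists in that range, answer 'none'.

Gen 0: 10000011011000
Gen 1 (rule 101): 10111001101011
Gen 2 (rule 218): 00111111100011
Gen 3 (rule 101): 10000000101001
Gen 4 (rule 218): 01000001000110
Gen 5 (rule 101): 01011101010010
Gen 6 (rule 218): 10011100001101
Gen 7 (rule 101): 10000101100111
Gen 8 (rule 218): 01001001111111

Answer: none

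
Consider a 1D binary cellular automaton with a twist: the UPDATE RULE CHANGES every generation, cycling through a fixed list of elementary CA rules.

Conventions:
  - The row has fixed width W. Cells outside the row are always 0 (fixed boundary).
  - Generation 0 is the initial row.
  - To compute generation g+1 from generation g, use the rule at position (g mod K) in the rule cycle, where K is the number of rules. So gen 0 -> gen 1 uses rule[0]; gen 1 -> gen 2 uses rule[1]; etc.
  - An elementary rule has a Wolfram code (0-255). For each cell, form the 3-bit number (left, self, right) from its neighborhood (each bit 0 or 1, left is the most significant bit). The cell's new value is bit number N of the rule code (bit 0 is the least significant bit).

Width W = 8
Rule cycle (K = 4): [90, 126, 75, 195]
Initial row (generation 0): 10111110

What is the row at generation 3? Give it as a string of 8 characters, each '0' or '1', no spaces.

Answer: 11010101

Derivation:
Gen 0: 10111110
Gen 1 (rule 90): 00100011
Gen 2 (rule 126): 01110111
Gen 3 (rule 75): 11010101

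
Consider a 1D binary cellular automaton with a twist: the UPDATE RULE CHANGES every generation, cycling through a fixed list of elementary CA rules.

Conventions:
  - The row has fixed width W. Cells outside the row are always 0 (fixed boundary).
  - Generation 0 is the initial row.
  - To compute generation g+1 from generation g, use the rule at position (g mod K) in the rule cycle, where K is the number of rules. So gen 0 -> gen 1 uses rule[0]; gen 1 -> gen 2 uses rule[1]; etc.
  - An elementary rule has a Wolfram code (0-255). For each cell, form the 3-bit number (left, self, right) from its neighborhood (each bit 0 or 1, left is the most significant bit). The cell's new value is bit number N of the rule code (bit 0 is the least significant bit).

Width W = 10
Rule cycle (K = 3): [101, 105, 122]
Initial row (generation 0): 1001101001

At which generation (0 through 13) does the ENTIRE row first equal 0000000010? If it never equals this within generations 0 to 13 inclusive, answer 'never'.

Gen 0: 1001101001
Gen 1 (rule 101): 1000111001
Gen 2 (rule 105): 0010101000
Gen 3 (rule 122): 0101010100
Gen 4 (rule 101): 0111111101
Gen 5 (rule 105): 0100000110
Gen 6 (rule 122): 1010001111
Gen 7 (rule 101): 1110100001
Gen 8 (rule 105): 1011001100
Gen 9 (rule 122): 0111111110
Gen 10 (rule 101): 0000000010
Gen 11 (rule 105): 1111111000
Gen 12 (rule 122): 1000001100
Gen 13 (rule 101): 1011100101

Answer: 10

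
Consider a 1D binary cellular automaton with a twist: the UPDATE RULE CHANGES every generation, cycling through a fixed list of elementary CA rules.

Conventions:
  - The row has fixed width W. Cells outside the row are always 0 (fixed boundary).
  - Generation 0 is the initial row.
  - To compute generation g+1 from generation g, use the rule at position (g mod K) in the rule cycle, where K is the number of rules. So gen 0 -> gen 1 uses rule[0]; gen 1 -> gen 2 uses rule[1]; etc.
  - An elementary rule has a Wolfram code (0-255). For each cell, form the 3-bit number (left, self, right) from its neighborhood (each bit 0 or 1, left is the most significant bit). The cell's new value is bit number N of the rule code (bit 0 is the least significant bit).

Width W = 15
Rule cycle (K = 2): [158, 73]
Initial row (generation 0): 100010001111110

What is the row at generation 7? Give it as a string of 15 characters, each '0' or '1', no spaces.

Gen 0: 100010001111110
Gen 1 (rule 158): 110111011111101
Gen 2 (rule 73): 110101010000100
Gen 3 (rule 158): 100101011001110
Gen 4 (rule 73): 000000011001010
Gen 5 (rule 158): 000000110111011
Gen 6 (rule 73): 111110110101011
Gen 7 (rule 158): 111100100101010

Answer: 111100100101010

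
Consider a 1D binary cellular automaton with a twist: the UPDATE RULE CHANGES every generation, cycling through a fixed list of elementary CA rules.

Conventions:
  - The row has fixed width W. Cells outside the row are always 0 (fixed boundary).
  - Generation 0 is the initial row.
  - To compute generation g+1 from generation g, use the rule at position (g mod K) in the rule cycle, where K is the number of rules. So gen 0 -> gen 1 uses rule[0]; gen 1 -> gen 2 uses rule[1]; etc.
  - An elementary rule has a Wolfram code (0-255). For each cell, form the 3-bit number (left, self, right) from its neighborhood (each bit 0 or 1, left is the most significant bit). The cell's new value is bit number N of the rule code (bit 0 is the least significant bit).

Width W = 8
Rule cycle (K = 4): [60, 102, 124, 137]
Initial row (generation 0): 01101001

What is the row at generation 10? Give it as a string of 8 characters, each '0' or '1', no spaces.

Answer: 11011110

Derivation:
Gen 0: 01101001
Gen 1 (rule 60): 01011101
Gen 2 (rule 102): 11100111
Gen 3 (rule 124): 10110101
Gen 4 (rule 137): 00100000
Gen 5 (rule 60): 00110000
Gen 6 (rule 102): 01010000
Gen 7 (rule 124): 01111000
Gen 8 (rule 137): 01110011
Gen 9 (rule 60): 01001010
Gen 10 (rule 102): 11011110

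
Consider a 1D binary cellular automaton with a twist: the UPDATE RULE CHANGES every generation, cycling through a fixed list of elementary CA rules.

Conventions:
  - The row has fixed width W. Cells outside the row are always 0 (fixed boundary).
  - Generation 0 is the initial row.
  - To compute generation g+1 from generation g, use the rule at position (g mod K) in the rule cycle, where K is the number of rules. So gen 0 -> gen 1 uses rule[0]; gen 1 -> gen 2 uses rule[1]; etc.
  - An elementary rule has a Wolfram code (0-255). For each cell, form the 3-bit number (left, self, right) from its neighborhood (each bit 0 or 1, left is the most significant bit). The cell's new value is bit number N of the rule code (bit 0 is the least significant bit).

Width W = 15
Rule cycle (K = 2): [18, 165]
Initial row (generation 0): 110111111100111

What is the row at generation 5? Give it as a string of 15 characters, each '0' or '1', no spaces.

Answer: 000000000011000

Derivation:
Gen 0: 110111111100111
Gen 1 (rule 18): 000000000011000
Gen 2 (rule 165): 111111111000011
Gen 3 (rule 18): 000000000100100
Gen 4 (rule 165): 111111110100101
Gen 5 (rule 18): 000000000011000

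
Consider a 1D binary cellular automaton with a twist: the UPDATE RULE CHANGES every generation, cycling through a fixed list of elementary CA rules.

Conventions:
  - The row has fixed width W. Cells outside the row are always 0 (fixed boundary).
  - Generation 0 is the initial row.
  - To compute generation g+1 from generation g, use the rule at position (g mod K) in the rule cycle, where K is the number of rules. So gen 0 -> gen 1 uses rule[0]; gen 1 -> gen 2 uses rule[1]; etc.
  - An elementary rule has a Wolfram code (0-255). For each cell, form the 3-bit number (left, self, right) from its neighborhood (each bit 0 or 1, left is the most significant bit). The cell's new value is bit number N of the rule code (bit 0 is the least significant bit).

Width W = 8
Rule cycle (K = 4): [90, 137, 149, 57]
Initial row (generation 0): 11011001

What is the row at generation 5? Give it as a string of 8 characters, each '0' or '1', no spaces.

Answer: 00011111

Derivation:
Gen 0: 11011001
Gen 1 (rule 90): 11011110
Gen 2 (rule 137): 10011100
Gen 3 (rule 149): 11001011
Gen 4 (rule 57): 10100110
Gen 5 (rule 90): 00011111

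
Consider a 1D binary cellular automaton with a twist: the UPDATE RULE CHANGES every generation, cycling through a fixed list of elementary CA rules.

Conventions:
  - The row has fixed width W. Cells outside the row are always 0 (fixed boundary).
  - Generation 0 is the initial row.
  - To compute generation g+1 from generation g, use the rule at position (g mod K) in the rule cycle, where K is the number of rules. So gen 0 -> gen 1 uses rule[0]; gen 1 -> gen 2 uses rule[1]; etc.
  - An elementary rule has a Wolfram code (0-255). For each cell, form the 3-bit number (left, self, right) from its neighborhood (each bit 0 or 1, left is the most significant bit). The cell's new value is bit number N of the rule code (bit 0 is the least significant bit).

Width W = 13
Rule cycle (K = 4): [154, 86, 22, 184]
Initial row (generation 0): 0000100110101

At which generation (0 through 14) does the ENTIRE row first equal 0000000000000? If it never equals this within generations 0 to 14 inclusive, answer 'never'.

Answer: 11

Derivation:
Gen 0: 0000100110101
Gen 1 (rule 154): 0001011100000
Gen 2 (rule 86): 0011000110000
Gen 3 (rule 22): 0100101001000
Gen 4 (rule 184): 0010010100100
Gen 5 (rule 154): 0101100011010
Gen 6 (rule 86): 1100110101011
Gen 7 (rule 22): 0011000101000
Gen 8 (rule 184): 0010100010100
Gen 9 (rule 154): 0100010100010
Gen 10 (rule 86): 1110110110111
Gen 11 (rule 22): 0000000000000
Gen 12 (rule 184): 0000000000000
Gen 13 (rule 154): 0000000000000
Gen 14 (rule 86): 0000000000000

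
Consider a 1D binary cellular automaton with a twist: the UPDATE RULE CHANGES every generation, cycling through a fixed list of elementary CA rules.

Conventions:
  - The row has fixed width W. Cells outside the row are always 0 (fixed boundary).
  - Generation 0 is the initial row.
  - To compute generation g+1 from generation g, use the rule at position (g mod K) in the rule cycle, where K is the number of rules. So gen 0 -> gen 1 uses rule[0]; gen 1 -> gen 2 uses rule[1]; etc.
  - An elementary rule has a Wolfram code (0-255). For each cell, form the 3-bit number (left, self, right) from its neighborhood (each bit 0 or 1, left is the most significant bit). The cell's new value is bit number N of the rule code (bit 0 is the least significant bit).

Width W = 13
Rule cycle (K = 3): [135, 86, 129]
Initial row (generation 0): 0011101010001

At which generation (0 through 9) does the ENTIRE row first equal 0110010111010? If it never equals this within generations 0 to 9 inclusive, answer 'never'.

Gen 0: 0011101010001
Gen 1 (rule 135): 1101001010111
Gen 2 (rule 86): 0101111010001
Gen 3 (rule 129): 0000110000100
Gen 4 (rule 135): 1111000111101
Gen 5 (rule 86): 0001101000101
Gen 6 (rule 129): 1100000010000
Gen 7 (rule 135): 0001111110111
Gen 8 (rule 86): 0010000010001
Gen 9 (rule 129): 1000111000100

Answer: never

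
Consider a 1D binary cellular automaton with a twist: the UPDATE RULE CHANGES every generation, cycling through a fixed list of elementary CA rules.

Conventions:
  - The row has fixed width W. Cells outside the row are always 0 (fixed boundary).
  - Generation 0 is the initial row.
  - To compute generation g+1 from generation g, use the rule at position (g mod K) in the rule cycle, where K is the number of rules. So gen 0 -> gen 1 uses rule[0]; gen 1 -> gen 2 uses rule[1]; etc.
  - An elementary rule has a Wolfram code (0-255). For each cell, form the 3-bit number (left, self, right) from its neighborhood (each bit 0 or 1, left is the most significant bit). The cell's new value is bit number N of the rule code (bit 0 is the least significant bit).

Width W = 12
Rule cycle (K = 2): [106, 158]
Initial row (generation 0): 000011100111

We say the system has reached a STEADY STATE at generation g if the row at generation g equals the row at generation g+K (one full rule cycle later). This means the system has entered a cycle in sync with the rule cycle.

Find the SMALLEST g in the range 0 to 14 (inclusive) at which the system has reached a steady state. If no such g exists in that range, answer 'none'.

Gen 0: 000011100111
Gen 1 (rule 106): 000110101101
Gen 2 (rule 158): 001100101001
Gen 3 (rule 106): 011101010010
Gen 4 (rule 158): 111001011111
Gen 5 (rule 106): 101010110001
Gen 6 (rule 158): 101010101011
Gen 7 (rule 106): 010101010111
Gen 8 (rule 158): 110101010110
Gen 9 (rule 106): 111010101110
Gen 10 (rule 158): 110010101101
Gen 11 (rule 106): 110101011110
Gen 12 (rule 158): 100101011101
Gen 13 (rule 106): 001010110110
Gen 14 (rule 158): 011010100101
Gen 15 (rule 106): 111101001010
Gen 16 (rule 158): 111001111011

Answer: none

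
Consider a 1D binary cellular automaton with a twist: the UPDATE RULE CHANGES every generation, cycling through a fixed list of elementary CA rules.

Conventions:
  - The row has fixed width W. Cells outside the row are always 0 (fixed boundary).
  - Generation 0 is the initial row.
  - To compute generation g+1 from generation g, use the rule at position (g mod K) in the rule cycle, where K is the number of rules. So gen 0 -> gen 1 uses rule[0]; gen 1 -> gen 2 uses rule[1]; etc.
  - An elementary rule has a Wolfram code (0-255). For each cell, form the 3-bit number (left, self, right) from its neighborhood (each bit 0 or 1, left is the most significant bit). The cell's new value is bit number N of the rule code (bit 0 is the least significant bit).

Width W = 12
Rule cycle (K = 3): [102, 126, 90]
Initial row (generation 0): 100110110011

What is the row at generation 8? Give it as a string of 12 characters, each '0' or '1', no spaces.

Gen 0: 100110110011
Gen 1 (rule 102): 101011010101
Gen 2 (rule 126): 111111111111
Gen 3 (rule 90): 100000000001
Gen 4 (rule 102): 100000000011
Gen 5 (rule 126): 110000000111
Gen 6 (rule 90): 111000001101
Gen 7 (rule 102): 001000010111
Gen 8 (rule 126): 011100111101

Answer: 011100111101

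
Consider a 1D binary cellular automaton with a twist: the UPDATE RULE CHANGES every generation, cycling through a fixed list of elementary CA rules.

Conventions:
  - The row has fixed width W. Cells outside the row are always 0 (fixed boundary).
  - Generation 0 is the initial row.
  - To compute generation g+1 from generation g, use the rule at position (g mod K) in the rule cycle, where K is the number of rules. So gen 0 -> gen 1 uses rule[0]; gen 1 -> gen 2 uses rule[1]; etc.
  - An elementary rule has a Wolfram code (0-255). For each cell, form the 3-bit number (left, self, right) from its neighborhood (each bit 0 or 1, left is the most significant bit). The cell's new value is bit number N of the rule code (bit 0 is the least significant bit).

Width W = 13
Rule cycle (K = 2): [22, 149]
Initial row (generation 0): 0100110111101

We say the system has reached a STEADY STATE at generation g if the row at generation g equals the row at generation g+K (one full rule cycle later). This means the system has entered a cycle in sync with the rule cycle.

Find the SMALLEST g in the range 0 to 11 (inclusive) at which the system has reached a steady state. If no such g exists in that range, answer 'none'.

Answer: 4

Derivation:
Gen 0: 0100110111101
Gen 1 (rule 22): 1111000000001
Gen 2 (rule 149): 0110111111101
Gen 3 (rule 22): 1000000000001
Gen 4 (rule 149): 1111111111101
Gen 5 (rule 22): 0000000000001
Gen 6 (rule 149): 1111111111101
Gen 7 (rule 22): 0000000000001
Gen 8 (rule 149): 1111111111101
Gen 9 (rule 22): 0000000000001
Gen 10 (rule 149): 1111111111101
Gen 11 (rule 22): 0000000000001
Gen 12 (rule 149): 1111111111101
Gen 13 (rule 22): 0000000000001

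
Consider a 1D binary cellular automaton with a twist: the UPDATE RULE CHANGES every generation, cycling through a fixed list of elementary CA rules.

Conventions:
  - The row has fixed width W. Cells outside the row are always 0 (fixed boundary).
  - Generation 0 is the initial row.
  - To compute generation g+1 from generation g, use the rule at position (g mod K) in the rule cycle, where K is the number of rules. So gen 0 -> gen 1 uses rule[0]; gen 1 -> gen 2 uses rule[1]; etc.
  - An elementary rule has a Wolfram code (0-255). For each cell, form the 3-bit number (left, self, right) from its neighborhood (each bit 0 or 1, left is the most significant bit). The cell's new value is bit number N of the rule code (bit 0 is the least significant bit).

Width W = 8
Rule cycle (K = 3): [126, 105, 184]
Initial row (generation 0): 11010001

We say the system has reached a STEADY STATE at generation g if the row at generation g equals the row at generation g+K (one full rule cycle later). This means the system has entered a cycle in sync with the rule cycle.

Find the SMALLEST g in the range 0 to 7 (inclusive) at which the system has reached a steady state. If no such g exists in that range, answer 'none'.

Answer: 1

Derivation:
Gen 0: 11010001
Gen 1 (rule 126): 11111011
Gen 2 (rule 105): 10001111
Gen 3 (rule 184): 01001110
Gen 4 (rule 126): 11111011
Gen 5 (rule 105): 10001111
Gen 6 (rule 184): 01001110
Gen 7 (rule 126): 11111011
Gen 8 (rule 105): 10001111
Gen 9 (rule 184): 01001110
Gen 10 (rule 126): 11111011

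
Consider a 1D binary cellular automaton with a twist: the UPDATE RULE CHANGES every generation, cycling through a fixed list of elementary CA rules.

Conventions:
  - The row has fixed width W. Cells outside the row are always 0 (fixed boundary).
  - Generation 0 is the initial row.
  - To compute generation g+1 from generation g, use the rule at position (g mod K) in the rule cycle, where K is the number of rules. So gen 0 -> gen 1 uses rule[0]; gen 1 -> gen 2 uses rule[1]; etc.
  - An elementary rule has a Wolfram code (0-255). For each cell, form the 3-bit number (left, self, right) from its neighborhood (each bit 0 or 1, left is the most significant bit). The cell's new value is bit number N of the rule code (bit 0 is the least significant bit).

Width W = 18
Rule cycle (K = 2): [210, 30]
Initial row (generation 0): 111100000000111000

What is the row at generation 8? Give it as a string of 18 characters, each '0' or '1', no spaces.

Gen 0: 111100000000111000
Gen 1 (rule 210): 011110000001011100
Gen 2 (rule 30): 110001000011010010
Gen 3 (rule 210): 011010100101001101
Gen 4 (rule 30): 110010111101111001
Gen 5 (rule 210): 011100011100111110
Gen 6 (rule 30): 110010110011100001
Gen 7 (rule 210): 011100011101110010
Gen 8 (rule 30): 110010110001001111

Answer: 110010110001001111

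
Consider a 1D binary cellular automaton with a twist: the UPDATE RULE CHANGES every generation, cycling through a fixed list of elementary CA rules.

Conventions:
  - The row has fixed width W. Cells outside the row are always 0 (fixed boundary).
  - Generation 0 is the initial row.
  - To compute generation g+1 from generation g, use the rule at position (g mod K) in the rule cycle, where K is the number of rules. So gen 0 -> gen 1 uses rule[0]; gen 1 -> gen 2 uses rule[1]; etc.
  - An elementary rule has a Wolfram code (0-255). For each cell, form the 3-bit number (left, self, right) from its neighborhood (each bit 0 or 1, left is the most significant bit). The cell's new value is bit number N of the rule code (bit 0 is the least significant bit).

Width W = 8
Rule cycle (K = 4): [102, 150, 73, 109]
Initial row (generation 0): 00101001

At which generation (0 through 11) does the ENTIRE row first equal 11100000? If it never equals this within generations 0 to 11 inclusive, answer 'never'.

Gen 0: 00101001
Gen 1 (rule 102): 01111011
Gen 2 (rule 150): 10110000
Gen 3 (rule 73): 00110111
Gen 4 (rule 109): 10111101
Gen 5 (rule 102): 11000111
Gen 6 (rule 150): 00101010
Gen 7 (rule 73): 10000000
Gen 8 (rule 109): 10111111
Gen 9 (rule 102): 11000001
Gen 10 (rule 150): 00100011
Gen 11 (rule 73): 10001011

Answer: never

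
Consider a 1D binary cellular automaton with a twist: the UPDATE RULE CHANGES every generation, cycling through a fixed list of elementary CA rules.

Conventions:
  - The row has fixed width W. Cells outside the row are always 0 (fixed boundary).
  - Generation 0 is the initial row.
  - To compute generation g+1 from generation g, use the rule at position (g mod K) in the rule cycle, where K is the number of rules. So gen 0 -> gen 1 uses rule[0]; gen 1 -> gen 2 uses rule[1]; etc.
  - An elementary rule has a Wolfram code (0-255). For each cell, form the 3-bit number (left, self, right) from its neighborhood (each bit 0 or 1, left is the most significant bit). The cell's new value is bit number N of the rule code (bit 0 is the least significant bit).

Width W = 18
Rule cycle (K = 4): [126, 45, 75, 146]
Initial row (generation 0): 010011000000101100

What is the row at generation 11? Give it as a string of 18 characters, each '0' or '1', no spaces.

Gen 0: 010011000000101100
Gen 1 (rule 126): 111111100001111110
Gen 2 (rule 45): 100000001101000000
Gen 3 (rule 75): 001111111100011111
Gen 4 (rule 146): 010111111010101110
Gen 5 (rule 126): 111100001111111011
Gen 6 (rule 45): 100001101000000110
Gen 7 (rule 75): 001111100011111110
Gen 8 (rule 146): 010111010101111101
Gen 9 (rule 126): 111101111111000111
Gen 10 (rule 45): 100011000000010100
Gen 11 (rule 75): 001111011111100001

Answer: 001111011111100001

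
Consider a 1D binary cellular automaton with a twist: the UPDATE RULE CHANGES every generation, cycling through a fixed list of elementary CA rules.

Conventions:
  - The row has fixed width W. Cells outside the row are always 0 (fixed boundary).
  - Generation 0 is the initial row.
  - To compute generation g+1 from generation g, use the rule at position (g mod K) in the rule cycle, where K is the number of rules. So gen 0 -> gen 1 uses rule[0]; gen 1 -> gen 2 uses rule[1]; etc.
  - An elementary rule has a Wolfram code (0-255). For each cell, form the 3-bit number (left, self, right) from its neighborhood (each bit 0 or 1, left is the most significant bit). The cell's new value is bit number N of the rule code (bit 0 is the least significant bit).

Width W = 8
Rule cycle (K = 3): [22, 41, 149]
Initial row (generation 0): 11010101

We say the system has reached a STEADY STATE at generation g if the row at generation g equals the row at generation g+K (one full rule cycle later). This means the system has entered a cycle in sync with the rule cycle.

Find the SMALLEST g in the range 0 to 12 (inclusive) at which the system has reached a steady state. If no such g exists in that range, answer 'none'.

Gen 0: 11010101
Gen 1 (rule 22): 00010101
Gen 2 (rule 41): 11001010
Gen 3 (rule 149): 00101011
Gen 4 (rule 22): 01101000
Gen 5 (rule 41): 01010011
Gen 6 (rule 149): 01011000
Gen 7 (rule 22): 11000100
Gen 8 (rule 41): 10010001
Gen 9 (rule 149): 11011101
Gen 10 (rule 22): 00000001
Gen 11 (rule 41): 11111100
Gen 12 (rule 149): 01111011
Gen 13 (rule 22): 10000000
Gen 14 (rule 41): 00111111
Gen 15 (rule 149): 10011110

Answer: none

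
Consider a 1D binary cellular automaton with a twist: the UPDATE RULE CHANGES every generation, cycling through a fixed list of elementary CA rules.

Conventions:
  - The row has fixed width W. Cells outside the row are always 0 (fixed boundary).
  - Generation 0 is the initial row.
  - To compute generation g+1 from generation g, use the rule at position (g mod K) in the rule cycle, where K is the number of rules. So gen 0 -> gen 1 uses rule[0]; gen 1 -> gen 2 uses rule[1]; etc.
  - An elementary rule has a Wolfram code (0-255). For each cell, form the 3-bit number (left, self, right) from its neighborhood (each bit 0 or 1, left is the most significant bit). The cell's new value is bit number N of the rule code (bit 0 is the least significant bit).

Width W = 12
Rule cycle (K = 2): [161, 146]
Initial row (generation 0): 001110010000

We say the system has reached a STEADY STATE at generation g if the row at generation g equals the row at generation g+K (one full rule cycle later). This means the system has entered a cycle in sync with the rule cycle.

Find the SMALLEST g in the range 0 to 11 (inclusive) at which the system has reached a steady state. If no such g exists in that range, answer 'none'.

Answer: none

Derivation:
Gen 0: 001110010000
Gen 1 (rule 161): 100100000111
Gen 2 (rule 146): 011010001010
Gen 3 (rule 161): 000100100100
Gen 4 (rule 146): 001011011010
Gen 5 (rule 161): 100100100100
Gen 6 (rule 146): 011011011010
Gen 7 (rule 161): 000100100100
Gen 8 (rule 146): 001011011010
Gen 9 (rule 161): 100100100100
Gen 10 (rule 146): 011011011010
Gen 11 (rule 161): 000100100100
Gen 12 (rule 146): 001011011010
Gen 13 (rule 161): 100100100100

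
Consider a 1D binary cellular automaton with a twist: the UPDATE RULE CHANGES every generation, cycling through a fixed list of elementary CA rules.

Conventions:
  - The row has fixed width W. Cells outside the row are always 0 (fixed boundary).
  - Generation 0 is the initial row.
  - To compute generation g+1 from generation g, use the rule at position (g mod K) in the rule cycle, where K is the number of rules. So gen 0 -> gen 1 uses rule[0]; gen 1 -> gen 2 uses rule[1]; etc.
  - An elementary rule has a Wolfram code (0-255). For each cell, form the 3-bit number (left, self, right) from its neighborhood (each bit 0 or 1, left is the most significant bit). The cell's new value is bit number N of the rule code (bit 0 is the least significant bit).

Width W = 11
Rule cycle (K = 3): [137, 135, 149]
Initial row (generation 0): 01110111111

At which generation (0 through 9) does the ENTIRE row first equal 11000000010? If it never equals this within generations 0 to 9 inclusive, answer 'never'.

Answer: 4

Derivation:
Gen 0: 01110111111
Gen 1 (rule 137): 01100111110
Gen 2 (rule 135): 10001011100
Gen 3 (rule 149): 11101001011
Gen 4 (rule 137): 11000000010
Gen 5 (rule 135): 00011111110
Gen 6 (rule 149): 11001111101
Gen 7 (rule 137): 10001111000
Gen 8 (rule 135): 10110110011
Gen 9 (rule 149): 10000001000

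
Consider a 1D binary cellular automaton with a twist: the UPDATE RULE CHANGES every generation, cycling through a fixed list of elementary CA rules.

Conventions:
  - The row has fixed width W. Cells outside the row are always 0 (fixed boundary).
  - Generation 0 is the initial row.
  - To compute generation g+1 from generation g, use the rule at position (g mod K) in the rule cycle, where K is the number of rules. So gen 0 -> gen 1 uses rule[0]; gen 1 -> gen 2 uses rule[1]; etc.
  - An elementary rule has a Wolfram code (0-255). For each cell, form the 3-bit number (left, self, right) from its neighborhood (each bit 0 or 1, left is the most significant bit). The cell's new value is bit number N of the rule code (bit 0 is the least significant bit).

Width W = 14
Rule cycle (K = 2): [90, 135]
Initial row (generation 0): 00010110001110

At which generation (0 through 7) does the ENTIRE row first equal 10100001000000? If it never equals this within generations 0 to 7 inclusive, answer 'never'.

Answer: 3

Derivation:
Gen 0: 00010110001110
Gen 1 (rule 90): 00100111011011
Gen 2 (rule 135): 11101010000000
Gen 3 (rule 90): 10100001000000
Gen 4 (rule 135): 10101111011111
Gen 5 (rule 90): 00001001010001
Gen 6 (rule 135): 11111011010111
Gen 7 (rule 90): 10001011000101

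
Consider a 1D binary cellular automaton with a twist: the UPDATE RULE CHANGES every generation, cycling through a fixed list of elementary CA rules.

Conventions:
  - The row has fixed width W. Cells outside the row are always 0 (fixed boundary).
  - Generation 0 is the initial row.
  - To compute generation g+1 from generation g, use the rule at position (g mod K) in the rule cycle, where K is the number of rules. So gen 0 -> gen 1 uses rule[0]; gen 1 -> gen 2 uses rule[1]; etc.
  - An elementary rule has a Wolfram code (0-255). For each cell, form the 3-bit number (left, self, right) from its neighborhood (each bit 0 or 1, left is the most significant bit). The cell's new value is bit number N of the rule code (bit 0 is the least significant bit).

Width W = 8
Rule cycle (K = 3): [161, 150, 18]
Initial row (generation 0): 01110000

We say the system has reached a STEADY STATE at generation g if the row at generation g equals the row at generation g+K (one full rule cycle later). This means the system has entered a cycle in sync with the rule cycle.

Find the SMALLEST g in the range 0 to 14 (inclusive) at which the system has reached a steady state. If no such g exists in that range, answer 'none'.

Answer: 3

Derivation:
Gen 0: 01110000
Gen 1 (rule 161): 00100111
Gen 2 (rule 150): 01111010
Gen 3 (rule 18): 10000001
Gen 4 (rule 161): 00111100
Gen 5 (rule 150): 01011010
Gen 6 (rule 18): 10000001
Gen 7 (rule 161): 00111100
Gen 8 (rule 150): 01011010
Gen 9 (rule 18): 10000001
Gen 10 (rule 161): 00111100
Gen 11 (rule 150): 01011010
Gen 12 (rule 18): 10000001
Gen 13 (rule 161): 00111100
Gen 14 (rule 150): 01011010
Gen 15 (rule 18): 10000001
Gen 16 (rule 161): 00111100
Gen 17 (rule 150): 01011010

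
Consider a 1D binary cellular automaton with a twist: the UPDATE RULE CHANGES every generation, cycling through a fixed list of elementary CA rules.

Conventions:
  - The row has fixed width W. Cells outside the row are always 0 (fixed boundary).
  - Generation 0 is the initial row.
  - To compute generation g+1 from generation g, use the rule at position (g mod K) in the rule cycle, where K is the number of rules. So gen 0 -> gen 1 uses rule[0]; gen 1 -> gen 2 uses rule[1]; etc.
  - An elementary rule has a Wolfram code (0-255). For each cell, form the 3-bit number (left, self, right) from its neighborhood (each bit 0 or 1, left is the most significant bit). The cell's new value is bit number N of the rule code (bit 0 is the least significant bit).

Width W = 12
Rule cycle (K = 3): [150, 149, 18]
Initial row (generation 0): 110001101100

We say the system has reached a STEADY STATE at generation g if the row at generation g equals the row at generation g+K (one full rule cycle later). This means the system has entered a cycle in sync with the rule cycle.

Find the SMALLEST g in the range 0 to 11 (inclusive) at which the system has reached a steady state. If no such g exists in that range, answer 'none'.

Gen 0: 110001101100
Gen 1 (rule 150): 001010000010
Gen 2 (rule 149): 101011111011
Gen 3 (rule 18): 000000000000
Gen 4 (rule 150): 000000000000
Gen 5 (rule 149): 111111111111
Gen 6 (rule 18): 000000000000
Gen 7 (rule 150): 000000000000
Gen 8 (rule 149): 111111111111
Gen 9 (rule 18): 000000000000
Gen 10 (rule 150): 000000000000
Gen 11 (rule 149): 111111111111
Gen 12 (rule 18): 000000000000
Gen 13 (rule 150): 000000000000
Gen 14 (rule 149): 111111111111

Answer: 3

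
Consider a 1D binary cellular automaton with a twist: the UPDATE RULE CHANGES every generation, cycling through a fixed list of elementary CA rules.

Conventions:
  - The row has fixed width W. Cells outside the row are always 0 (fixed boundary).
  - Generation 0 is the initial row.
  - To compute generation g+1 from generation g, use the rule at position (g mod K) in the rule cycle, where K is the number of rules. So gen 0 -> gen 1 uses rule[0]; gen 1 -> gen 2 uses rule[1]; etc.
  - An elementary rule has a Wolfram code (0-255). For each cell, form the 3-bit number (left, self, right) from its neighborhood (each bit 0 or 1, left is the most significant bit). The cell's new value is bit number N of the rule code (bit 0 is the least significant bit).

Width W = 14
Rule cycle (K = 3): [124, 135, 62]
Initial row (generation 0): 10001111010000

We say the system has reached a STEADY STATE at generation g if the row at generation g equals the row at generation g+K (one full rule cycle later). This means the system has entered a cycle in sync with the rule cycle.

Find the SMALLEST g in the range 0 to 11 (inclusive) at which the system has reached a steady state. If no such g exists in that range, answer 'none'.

Gen 0: 10001111010000
Gen 1 (rule 124): 11001001111000
Gen 2 (rule 135): 00011010110011
Gen 3 (rule 62): 00110111101110
Gen 4 (rule 124): 00111100111011
Gen 5 (rule 135): 11011001010000
Gen 6 (rule 62): 10110111111000
Gen 7 (rule 124): 11111100001100
Gen 8 (rule 135): 01111001110001
Gen 9 (rule 62): 11000111001011
Gen 10 (rule 124): 11100101101111
Gen 11 (rule 135): 01001100000110
Gen 12 (rule 62): 11111010001101
Gen 13 (rule 124): 10001111001111
Gen 14 (rule 135): 10110110010110

Answer: none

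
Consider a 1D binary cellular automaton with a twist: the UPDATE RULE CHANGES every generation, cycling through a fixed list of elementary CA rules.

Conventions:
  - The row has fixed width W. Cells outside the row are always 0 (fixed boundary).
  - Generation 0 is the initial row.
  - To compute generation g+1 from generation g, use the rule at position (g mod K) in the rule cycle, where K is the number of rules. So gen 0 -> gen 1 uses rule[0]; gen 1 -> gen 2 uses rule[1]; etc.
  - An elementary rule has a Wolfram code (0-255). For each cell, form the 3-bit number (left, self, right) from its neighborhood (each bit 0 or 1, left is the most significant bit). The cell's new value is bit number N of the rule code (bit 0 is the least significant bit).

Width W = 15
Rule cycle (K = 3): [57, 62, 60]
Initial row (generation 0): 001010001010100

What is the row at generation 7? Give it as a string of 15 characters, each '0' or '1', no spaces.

Answer: 010100110011010

Derivation:
Gen 0: 001010001010100
Gen 1 (rule 57): 100101100101011
Gen 2 (rule 62): 111111011111110
Gen 3 (rule 60): 100000110000001
Gen 4 (rule 57): 011110101111100
Gen 5 (rule 62): 110001111000010
Gen 6 (rule 60): 101001000100011
Gen 7 (rule 57): 010100110011010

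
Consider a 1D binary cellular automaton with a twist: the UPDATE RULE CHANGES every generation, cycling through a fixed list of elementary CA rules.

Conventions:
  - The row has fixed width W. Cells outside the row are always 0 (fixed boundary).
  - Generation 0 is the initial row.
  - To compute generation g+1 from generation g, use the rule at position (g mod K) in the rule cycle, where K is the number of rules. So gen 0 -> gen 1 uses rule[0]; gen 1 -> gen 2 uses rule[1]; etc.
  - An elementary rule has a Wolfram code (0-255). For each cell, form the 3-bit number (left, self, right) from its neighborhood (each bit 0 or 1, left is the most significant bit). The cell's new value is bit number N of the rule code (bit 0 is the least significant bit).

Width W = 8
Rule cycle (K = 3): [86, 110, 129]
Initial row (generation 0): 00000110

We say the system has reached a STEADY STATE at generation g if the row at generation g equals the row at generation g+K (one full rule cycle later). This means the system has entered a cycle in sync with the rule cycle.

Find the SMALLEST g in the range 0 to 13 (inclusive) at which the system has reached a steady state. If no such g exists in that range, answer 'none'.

Gen 0: 00000110
Gen 1 (rule 86): 00001011
Gen 2 (rule 110): 00011111
Gen 3 (rule 129): 11001110
Gen 4 (rule 86): 01110011
Gen 5 (rule 110): 11010111
Gen 6 (rule 129): 00000010
Gen 7 (rule 86): 00000111
Gen 8 (rule 110): 00001101
Gen 9 (rule 129): 11100000
Gen 10 (rule 86): 00110000
Gen 11 (rule 110): 01110000
Gen 12 (rule 129): 00100111
Gen 13 (rule 86): 01111001
Gen 14 (rule 110): 11001011
Gen 15 (rule 129): 00000000
Gen 16 (rule 86): 00000000

Answer: none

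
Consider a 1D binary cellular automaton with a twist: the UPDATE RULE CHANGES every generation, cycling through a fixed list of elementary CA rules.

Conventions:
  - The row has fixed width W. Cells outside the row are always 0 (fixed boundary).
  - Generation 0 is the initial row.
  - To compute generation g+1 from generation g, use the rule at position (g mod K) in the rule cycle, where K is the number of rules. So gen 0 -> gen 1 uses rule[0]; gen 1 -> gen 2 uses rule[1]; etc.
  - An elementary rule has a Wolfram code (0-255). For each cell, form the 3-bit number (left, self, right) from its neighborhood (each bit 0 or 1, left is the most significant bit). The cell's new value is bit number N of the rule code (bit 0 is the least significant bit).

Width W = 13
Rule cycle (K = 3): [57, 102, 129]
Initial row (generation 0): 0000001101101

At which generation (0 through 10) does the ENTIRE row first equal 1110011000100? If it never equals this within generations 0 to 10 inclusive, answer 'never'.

Answer: 3

Derivation:
Gen 0: 0000001101101
Gen 1 (rule 57): 1111101011010
Gen 2 (rule 102): 0000111101110
Gen 3 (rule 129): 1110011000100
Gen 4 (rule 57): 1001010110011
Gen 5 (rule 102): 1011111010101
Gen 6 (rule 129): 0001110000000
Gen 7 (rule 57): 1101001111111
Gen 8 (rule 102): 0111010000001
Gen 9 (rule 129): 0010000111100
Gen 10 (rule 57): 1001110100011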